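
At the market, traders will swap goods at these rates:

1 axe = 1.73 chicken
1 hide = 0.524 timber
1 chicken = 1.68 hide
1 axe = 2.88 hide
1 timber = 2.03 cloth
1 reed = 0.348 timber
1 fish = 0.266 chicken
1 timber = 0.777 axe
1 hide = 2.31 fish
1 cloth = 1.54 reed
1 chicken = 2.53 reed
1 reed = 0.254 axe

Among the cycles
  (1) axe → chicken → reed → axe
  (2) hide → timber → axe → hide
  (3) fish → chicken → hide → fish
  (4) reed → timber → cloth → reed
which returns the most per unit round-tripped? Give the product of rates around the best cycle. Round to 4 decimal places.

1.1726

(1) 1.73 × 2.53 × 0.254 = 1.11173
(2) 0.524 × 0.777 × 2.88 = 1.17259
(3) 0.266 × 1.68 × 2.31 = 1.03229
(4) 0.348 × 2.03 × 1.54 = 1.08792
Highest is cycle (2) at 1.1726 (>1, arbitrage).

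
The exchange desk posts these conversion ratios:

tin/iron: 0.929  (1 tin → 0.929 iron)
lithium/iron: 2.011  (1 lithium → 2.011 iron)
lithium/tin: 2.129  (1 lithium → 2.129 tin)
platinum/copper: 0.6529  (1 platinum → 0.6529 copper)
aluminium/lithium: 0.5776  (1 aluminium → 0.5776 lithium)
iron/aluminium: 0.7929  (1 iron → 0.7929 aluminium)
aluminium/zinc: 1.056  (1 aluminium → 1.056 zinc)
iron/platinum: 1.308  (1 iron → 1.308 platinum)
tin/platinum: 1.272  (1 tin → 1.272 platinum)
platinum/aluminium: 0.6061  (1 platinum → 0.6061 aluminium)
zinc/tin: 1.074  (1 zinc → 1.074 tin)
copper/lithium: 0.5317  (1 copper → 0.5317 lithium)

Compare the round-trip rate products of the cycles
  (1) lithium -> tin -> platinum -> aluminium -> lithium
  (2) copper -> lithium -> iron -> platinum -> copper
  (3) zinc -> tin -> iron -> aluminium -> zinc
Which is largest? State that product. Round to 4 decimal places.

(1) 2.129 × 1.272 × 0.6061 × 0.5776 = 0.94806
(2) 0.5317 × 2.011 × 1.308 × 0.6529 = 0.91313
(3) 1.074 × 0.929 × 0.7929 × 1.056 = 0.83542
Highest is cycle (1) at 0.9481 (≤1, no arbitrage).

0.9481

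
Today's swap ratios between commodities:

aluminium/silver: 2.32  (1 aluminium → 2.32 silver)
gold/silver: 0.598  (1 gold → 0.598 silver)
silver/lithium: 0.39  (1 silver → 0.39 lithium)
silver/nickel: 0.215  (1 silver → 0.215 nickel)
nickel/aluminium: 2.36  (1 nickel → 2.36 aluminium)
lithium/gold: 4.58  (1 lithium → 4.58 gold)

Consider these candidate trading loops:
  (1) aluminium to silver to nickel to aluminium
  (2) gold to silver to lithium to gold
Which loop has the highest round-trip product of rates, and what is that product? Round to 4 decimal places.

(1) 2.32 × 0.215 × 2.36 = 1.17717
(2) 0.598 × 0.39 × 4.58 = 1.06815
Highest is cycle (1) at 1.1772 (>1, arbitrage).

1.1772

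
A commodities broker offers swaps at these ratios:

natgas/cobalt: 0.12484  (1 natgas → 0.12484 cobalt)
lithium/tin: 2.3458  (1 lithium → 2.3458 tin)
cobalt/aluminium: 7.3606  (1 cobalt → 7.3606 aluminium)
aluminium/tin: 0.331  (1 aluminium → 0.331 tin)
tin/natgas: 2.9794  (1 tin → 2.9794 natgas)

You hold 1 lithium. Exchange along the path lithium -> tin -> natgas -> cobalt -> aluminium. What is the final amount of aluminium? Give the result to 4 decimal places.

1 lithium × 2.3458 = 2.3458 tin
2.3458 tin × 2.9794 = 6.98907652 natgas
6.98907652 natgas × 0.12484 = 0.8725163127568 cobalt
0.8725163127568 cobalt × 7.3606 = 6.42224357167770208 aluminium

6.4222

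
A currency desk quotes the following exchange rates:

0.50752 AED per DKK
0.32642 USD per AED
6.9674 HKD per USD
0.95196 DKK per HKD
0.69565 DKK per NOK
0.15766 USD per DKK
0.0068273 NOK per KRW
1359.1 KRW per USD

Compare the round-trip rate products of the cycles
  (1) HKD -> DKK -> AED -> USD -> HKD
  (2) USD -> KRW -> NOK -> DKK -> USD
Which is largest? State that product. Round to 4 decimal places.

1.0988

(1) 0.95196 × 0.50752 × 0.32642 × 6.9674 = 1.09880
(2) 1359.1 × 0.0068273 × 0.69565 × 0.15766 = 1.01768
Highest is cycle (1) at 1.0988 (>1, arbitrage).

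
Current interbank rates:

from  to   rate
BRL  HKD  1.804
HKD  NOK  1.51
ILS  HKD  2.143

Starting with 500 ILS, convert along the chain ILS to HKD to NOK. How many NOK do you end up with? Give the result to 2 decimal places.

500 ILS × 2.143 = 1071.5 HKD
1071.5 HKD × 1.51 = 1617.965 NOK

1617.97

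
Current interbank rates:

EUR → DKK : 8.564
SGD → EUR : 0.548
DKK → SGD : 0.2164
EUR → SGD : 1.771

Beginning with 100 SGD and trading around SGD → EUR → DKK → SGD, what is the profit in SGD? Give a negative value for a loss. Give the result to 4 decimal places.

100 SGD × 0.548 = 54.8 EUR
54.8 EUR × 8.564 = 469.3072 DKK
469.3072 DKK × 0.2164 = 101.55807808 SGD
Net change: 101.55807808 − 100 = 1.55807808 SGD

1.5581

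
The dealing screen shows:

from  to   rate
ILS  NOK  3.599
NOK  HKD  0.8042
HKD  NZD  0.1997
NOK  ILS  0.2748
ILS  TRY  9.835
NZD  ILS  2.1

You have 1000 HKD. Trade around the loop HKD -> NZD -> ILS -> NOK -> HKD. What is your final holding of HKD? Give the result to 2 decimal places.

1213.79

1000 HKD × 0.1997 = 199.7 NZD
199.7 NZD × 2.1 = 419.37 ILS
419.37 ILS × 3.599 = 1509.31263 NOK
1509.31263 NOK × 0.8042 = 1213.789217046 HKD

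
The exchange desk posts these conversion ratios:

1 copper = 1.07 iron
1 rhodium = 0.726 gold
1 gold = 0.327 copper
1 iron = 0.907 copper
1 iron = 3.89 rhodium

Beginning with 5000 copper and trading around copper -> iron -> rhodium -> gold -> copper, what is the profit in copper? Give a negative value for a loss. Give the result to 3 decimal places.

5000 copper × 1.07 = 5350 iron
5350 iron × 3.89 = 20811.5 rhodium
20811.5 rhodium × 0.726 = 15109.149 gold
15109.149 gold × 0.327 = 4940.691723 copper
Net change: 4940.691723 − 5000 = -59.308277 copper

-59.308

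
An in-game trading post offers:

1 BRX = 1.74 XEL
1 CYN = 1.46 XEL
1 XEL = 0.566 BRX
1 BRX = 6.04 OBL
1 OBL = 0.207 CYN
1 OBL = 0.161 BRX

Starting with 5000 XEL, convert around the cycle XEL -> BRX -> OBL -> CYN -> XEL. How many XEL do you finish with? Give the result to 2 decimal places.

5000 XEL × 0.566 = 2830 BRX
2830 BRX × 6.04 = 17093.2 OBL
17093.2 OBL × 0.207 = 3538.2924 CYN
3538.2924 CYN × 1.46 = 5165.906904 XEL

5165.91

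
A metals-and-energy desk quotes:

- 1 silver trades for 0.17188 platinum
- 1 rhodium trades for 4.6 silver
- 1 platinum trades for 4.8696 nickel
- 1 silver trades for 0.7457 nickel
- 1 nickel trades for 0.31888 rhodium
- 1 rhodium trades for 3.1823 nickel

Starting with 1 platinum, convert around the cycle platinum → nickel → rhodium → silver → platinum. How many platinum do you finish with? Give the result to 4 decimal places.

1 platinum × 4.8696 = 4.8696 nickel
4.8696 nickel × 0.31888 = 1.552818048 rhodium
1.552818048 rhodium × 4.6 = 7.1429630208 silver
7.1429630208 silver × 0.17188 = 1.227732484015104 platinum

1.2277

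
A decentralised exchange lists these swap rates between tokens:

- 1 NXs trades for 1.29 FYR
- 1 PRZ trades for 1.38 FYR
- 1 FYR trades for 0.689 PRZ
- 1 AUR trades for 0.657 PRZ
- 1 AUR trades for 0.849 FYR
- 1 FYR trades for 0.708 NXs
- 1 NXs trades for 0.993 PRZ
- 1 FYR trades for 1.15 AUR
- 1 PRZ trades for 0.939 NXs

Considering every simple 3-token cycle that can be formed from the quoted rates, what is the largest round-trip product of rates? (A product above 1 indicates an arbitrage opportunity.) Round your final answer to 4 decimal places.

1.0427

AUR→PRZ→FYR→AUR: 0.657 × 1.38 × 1.15 = 1.04266
NXs→PRZ→FYR→NXs: 0.993 × 1.38 × 0.708 = 0.97020
NXs→FYR→PRZ→NXs: 1.29 × 0.689 × 0.939 = 0.83459
Maximum is AUR→PRZ→FYR→AUR at 1.0427; arbitrage exists.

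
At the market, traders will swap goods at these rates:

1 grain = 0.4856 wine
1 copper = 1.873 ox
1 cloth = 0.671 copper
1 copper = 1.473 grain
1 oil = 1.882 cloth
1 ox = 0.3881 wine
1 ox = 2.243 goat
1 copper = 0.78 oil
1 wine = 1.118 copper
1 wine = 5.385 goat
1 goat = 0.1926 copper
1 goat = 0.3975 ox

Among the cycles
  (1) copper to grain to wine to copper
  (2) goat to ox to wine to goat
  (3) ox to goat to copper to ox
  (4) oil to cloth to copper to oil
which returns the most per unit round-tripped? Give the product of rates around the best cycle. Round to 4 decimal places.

(1) 1.473 × 0.4856 × 1.118 = 0.79969
(2) 0.3975 × 0.3881 × 5.385 = 0.83074
(3) 2.243 × 0.1926 × 1.873 = 0.80914
(4) 1.882 × 0.671 × 0.78 = 0.98500
Highest is cycle (4) at 0.9850 (≤1, no arbitrage).

0.9850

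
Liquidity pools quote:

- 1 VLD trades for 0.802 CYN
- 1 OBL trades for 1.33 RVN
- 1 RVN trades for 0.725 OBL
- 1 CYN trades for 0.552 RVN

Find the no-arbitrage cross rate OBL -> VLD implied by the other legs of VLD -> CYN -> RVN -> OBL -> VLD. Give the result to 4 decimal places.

Known legs of the cycle: 0.802 × 0.552 × 0.725 = 0.3209604
For no arbitrage the full-cycle product must be 1, so the missing rate is 1 / 0.3209604 ≈ 3.115649.

3.1156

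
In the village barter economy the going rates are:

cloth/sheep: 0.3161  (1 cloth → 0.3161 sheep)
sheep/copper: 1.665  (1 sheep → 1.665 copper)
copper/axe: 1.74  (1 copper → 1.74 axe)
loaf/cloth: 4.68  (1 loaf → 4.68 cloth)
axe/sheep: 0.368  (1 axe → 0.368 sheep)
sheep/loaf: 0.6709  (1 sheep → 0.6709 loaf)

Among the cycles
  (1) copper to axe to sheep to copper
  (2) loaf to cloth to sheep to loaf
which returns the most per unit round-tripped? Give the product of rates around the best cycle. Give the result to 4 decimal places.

(1) 1.74 × 0.368 × 1.665 = 1.06613
(2) 4.68 × 0.3161 × 0.6709 = 0.99249
Highest is cycle (1) at 1.0661 (>1, arbitrage).

1.0661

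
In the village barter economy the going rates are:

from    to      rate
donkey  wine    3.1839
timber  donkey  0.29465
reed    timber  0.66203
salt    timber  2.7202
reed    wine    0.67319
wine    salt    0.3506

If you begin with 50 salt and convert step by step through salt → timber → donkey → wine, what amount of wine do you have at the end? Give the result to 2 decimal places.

50 salt × 2.7202 = 136.01 timber
136.01 timber × 0.29465 = 40.0753465 donkey
40.0753465 donkey × 3.1839 = 127.59589572135 wine

127.60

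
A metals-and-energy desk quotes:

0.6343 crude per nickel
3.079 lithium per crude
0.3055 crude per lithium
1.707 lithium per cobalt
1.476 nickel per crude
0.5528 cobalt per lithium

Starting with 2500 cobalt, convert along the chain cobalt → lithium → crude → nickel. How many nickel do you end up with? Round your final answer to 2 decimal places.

2500 cobalt × 1.707 = 4267.5 lithium
4267.5 lithium × 0.3055 = 1303.72125 crude
1303.72125 crude × 1.476 = 1924.292565 nickel

1924.29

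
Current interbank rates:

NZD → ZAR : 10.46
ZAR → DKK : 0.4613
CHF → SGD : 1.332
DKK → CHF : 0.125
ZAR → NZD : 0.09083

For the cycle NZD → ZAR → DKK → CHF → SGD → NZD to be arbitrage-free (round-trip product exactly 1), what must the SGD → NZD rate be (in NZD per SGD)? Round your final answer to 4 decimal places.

Known legs of the cycle: 10.46 × 0.4613 × 0.125 × 1.332 = 0.803395467
For no arbitrage the full-cycle product must be 1, so the missing rate is 1 / 0.803395467 ≈ 1.244717.

1.2447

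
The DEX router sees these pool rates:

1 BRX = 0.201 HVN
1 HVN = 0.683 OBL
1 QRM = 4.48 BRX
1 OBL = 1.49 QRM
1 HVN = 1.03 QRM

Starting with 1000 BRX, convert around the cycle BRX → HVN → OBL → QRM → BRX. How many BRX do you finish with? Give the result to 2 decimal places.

1000 BRX × 0.201 = 201 HVN
201 HVN × 0.683 = 137.283 OBL
137.283 OBL × 1.49 = 204.55167 QRM
204.55167 QRM × 4.48 = 916.3914816 BRX

916.39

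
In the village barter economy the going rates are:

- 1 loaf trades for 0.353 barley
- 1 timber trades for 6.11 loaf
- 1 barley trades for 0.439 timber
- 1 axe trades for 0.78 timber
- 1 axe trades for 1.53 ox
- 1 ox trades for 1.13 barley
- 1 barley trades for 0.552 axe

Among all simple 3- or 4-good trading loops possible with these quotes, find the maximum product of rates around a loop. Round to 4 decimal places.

0.9544

ox→barley→axe→ox: 1.13 × 0.552 × 1.53 = 0.95435
barley→timber→loaf→barley: 0.439 × 6.11 × 0.353 = 0.94685
barley→axe→timber→loaf→barley: 0.552 × 0.78 × 6.11 × 0.353 = 0.92864
Maximum is ox→barley→axe→ox at 0.9544; no arbitrage — every cycle loses value.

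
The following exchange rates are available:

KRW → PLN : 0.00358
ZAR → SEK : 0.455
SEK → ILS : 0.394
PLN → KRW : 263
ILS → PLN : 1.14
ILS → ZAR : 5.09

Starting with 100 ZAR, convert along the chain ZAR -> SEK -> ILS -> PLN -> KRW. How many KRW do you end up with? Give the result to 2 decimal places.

100 ZAR × 0.455 = 45.5 SEK
45.5 SEK × 0.394 = 17.927 ILS
17.927 ILS × 1.14 = 20.43678 PLN
20.43678 PLN × 263 = 5374.87314 KRW

5374.87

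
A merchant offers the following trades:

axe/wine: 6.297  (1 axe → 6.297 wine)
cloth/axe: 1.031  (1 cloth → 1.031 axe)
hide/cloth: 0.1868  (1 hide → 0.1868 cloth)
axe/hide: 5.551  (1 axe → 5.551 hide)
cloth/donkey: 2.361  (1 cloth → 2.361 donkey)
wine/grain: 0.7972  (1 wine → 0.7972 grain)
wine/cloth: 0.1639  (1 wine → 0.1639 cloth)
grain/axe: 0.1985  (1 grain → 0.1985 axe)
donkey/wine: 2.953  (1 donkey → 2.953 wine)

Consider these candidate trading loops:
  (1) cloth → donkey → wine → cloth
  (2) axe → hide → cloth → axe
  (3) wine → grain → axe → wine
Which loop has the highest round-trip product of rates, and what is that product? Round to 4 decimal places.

(1) 2.361 × 2.953 × 0.1639 = 1.14272
(2) 5.551 × 0.1868 × 1.031 = 1.06907
(3) 0.7972 × 0.1985 × 6.297 = 0.99646
Highest is cycle (1) at 1.1427 (>1, arbitrage).

1.1427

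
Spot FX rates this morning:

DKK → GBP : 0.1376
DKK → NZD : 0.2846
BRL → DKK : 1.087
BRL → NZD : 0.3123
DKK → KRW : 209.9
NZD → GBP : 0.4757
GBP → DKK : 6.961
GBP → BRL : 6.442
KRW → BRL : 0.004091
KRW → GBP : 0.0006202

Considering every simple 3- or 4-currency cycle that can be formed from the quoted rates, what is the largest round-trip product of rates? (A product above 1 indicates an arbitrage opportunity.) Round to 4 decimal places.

BRL→DKK→GBP→BRL: 1.087 × 0.1376 × 6.442 = 0.96354
NZD→GBP→BRL→NZD: 0.4757 × 6.442 × 0.3123 = 0.95703
NZD→GBP→BRL→DKK→NZD: 0.4757 × 6.442 × 1.087 × 0.2846 = 0.94802
NZD→GBP→DKK→NZD: 0.4757 × 6.961 × 0.2846 = 0.94241
BRL→DKK→KRW→BRL: 1.087 × 209.9 × 0.004091 = 0.93341
BRL→DKK→KRW→GBP→BRL: 1.087 × 209.9 × 0.0006202 × 6.442 = 0.91158
GBP→DKK→KRW→GBP: 6.961 × 209.9 × 0.0006202 = 0.90618
Maximum is BRL→DKK→GBP→BRL at 0.9635; no arbitrage — every cycle loses value.

0.9635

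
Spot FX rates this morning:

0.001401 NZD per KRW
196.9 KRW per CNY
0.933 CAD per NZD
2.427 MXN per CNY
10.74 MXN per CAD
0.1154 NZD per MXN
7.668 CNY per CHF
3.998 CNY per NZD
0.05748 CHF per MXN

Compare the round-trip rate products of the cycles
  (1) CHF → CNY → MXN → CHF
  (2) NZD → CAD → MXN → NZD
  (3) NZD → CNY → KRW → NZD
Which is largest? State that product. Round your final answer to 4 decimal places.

1.1564

(1) 7.668 × 2.427 × 0.05748 = 1.06972
(2) 0.933 × 10.74 × 0.1154 = 1.15636
(3) 3.998 × 196.9 × 0.001401 = 1.10288
Highest is cycle (2) at 1.1564 (>1, arbitrage).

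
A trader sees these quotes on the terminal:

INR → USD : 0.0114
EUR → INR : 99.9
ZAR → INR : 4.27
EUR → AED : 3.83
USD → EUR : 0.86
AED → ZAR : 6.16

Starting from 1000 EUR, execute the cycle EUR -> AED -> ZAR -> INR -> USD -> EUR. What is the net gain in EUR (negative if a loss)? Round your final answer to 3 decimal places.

-12.333

1000 EUR × 3.83 = 3830 AED
3830 AED × 6.16 = 23592.8 ZAR
23592.8 ZAR × 4.27 = 100741.256 INR
100741.256 INR × 0.0114 = 1148.4503184 USD
1148.4503184 USD × 0.86 = 987.667273824 EUR
Net change: 987.667273824 − 1000 = -12.332726176 EUR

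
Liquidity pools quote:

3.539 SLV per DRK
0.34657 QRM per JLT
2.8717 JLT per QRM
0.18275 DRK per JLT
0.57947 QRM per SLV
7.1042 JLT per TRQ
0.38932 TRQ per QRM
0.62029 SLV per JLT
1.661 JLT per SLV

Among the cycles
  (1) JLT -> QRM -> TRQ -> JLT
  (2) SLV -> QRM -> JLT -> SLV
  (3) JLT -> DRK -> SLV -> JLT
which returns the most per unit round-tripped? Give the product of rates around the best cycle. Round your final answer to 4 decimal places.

(1) 0.34657 × 0.38932 × 7.1042 = 0.95855
(2) 0.57947 × 2.8717 × 0.62029 = 1.03220
(3) 0.18275 × 3.539 × 1.661 = 1.07426
Highest is cycle (3) at 1.0743 (>1, arbitrage).

1.0743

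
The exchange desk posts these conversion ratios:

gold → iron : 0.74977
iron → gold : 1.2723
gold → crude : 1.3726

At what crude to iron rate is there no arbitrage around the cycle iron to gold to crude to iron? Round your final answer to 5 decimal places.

Known legs of the cycle: 1.2723 × 1.3726 = 1.74635898
For no arbitrage the full-cycle product must be 1, so the missing rate is 1 / 1.74635898 ≈ 0.5726200.

0.57262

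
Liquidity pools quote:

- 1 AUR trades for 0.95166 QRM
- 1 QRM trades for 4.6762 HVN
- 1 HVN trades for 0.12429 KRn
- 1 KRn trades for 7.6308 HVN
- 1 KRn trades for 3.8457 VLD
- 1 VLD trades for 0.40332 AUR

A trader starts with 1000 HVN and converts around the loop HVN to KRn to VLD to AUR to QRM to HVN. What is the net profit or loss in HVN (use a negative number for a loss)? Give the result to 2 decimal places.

-142.10

1000 HVN × 0.12429 = 124.29 KRn
124.29 KRn × 3.8457 = 477.982053 VLD
477.982053 VLD × 0.40332 = 192.77972161596 AUR
192.77972161596 AUR × 0.95166 = 183.4607498730444936 QRM
183.4607498730444936 QRM × 4.6762 = 857.89915855633066097232 HVN
Net change: 857.89915855633066097232 − 1000 = -142.10084144366933902768 HVN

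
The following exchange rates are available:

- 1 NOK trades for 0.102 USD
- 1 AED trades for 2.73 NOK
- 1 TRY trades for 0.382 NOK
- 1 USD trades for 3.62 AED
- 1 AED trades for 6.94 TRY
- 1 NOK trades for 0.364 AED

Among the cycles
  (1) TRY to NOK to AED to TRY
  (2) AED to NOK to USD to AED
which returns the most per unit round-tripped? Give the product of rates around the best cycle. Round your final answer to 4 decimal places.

1.0080

(1) 0.382 × 0.364 × 6.94 = 0.96499
(2) 2.73 × 0.102 × 3.62 = 1.00803
Highest is cycle (2) at 1.0080 (>1, arbitrage).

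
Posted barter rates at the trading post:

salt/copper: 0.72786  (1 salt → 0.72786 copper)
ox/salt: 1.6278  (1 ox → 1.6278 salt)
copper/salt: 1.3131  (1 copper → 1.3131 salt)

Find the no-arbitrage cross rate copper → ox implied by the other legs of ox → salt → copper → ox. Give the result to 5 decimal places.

0.84402

Known legs of the cycle: 1.6278 × 0.72786 = 1.184810508
For no arbitrage the full-cycle product must be 1, so the missing rate is 1 / 1.184810508 ≈ 0.8440168.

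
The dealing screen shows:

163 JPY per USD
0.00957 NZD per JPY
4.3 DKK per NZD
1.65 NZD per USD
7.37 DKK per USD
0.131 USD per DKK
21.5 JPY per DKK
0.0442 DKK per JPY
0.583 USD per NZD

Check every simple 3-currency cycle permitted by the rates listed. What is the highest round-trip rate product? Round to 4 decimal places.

JPY→DKK→USD→JPY: 0.0442 × 0.131 × 163 = 0.94380
DKK→USD→NZD→DKK: 0.131 × 1.65 × 4.3 = 0.92945
JPY→NZD→USD→JPY: 0.00957 × 0.583 × 163 = 0.90943
JPY→NZD→DKK→JPY: 0.00957 × 4.3 × 21.5 = 0.88475
Maximum is JPY→DKK→USD→JPY at 0.9438; no arbitrage — every cycle loses value.

0.9438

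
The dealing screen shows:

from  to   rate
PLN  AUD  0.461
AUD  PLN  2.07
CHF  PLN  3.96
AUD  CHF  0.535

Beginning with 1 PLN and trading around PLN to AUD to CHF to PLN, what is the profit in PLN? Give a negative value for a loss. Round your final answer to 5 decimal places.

-0.02333

1 PLN × 0.461 = 0.461 AUD
0.461 AUD × 0.535 = 0.246635 CHF
0.246635 CHF × 3.96 = 0.9766746 PLN
Net change: 0.9766746 − 1 = -0.0233254 PLN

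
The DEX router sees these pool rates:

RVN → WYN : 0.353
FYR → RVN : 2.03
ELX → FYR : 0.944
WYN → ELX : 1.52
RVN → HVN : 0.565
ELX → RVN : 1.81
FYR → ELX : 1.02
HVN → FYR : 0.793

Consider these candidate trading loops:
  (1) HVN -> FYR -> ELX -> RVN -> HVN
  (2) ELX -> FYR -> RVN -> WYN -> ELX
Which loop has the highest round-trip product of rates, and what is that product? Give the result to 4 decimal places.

1.0282

(1) 0.793 × 1.02 × 1.81 × 0.565 = 0.82718
(2) 0.944 × 2.03 × 0.353 × 1.52 = 1.02822
Highest is cycle (2) at 1.0282 (>1, arbitrage).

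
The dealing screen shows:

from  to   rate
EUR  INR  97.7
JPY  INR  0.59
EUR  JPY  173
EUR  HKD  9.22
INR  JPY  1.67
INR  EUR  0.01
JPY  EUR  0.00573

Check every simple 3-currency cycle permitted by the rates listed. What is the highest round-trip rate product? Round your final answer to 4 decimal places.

EUR→JPY→INR→EUR: 173 × 0.59 × 0.01 = 1.02070
EUR→INR→JPY→EUR: 97.7 × 1.67 × 0.00573 = 0.93490
Maximum is EUR→JPY→INR→EUR at 1.0207; arbitrage exists.

1.0207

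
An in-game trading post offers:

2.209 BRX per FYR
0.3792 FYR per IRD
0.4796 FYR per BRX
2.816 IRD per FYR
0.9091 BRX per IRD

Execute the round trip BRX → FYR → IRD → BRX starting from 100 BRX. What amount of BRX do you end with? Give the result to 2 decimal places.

122.78

100 BRX × 0.4796 = 47.96 FYR
47.96 FYR × 2.816 = 135.05536 IRD
135.05536 IRD × 0.9091 = 122.778827776 BRX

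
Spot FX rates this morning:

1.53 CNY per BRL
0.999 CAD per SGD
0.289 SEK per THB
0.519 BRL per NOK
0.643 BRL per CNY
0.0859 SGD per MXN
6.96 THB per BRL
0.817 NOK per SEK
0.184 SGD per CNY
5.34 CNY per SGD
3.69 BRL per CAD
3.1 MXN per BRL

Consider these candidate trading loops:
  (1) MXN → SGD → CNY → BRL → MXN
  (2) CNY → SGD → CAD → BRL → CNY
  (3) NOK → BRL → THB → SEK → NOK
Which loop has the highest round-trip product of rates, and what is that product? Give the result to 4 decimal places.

1.0378

(1) 0.0859 × 5.34 × 0.643 × 3.1 = 0.91434
(2) 0.184 × 0.999 × 3.69 × 1.53 = 1.03777
(3) 0.519 × 6.96 × 0.289 × 0.817 = 0.85290
Highest is cycle (2) at 1.0378 (>1, arbitrage).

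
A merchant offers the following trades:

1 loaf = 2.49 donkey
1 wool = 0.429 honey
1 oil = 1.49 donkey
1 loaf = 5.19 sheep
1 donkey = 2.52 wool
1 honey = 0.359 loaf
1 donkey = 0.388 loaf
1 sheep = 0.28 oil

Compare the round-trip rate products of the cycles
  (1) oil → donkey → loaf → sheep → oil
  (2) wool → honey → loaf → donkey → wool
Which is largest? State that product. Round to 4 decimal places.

(1) 1.49 × 0.388 × 5.19 × 0.28 = 0.84012
(2) 0.429 × 0.359 × 2.49 × 2.52 = 0.96639
Highest is cycle (2) at 0.9664 (≤1, no arbitrage).

0.9664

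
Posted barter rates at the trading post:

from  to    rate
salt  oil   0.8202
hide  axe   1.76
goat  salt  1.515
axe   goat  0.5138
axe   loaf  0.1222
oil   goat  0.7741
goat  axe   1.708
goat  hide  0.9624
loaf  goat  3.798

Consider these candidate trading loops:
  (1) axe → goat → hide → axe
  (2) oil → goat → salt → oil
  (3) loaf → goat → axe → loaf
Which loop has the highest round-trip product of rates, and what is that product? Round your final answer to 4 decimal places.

0.9619

(1) 0.5138 × 0.9624 × 1.76 = 0.87029
(2) 0.7741 × 1.515 × 0.8202 = 0.96190
(3) 3.798 × 1.708 × 0.1222 = 0.79271
Highest is cycle (2) at 0.9619 (≤1, no arbitrage).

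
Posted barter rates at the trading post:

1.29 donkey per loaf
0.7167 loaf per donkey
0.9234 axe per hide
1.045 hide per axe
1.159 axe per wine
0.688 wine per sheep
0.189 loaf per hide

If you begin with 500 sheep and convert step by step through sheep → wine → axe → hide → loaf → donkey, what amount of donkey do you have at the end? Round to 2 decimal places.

101.58

500 sheep × 0.688 = 344 wine
344 wine × 1.159 = 398.696 axe
398.696 axe × 1.045 = 416.63732 hide
416.63732 hide × 0.189 = 78.74445348 loaf
78.74445348 loaf × 1.29 = 101.5803449892 donkey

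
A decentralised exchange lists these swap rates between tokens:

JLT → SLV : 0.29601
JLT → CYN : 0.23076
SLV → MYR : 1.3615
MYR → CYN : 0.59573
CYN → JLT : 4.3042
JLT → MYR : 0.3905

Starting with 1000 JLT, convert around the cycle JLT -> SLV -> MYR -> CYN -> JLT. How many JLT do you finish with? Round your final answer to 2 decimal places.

1000 JLT × 0.29601 = 296.01 SLV
296.01 SLV × 1.3615 = 403.017615 MYR
403.017615 MYR × 0.59573 = 240.08968378395 CYN
240.08968378395 CYN × 4.3042 = 1033.39401694287759 JLT

1033.39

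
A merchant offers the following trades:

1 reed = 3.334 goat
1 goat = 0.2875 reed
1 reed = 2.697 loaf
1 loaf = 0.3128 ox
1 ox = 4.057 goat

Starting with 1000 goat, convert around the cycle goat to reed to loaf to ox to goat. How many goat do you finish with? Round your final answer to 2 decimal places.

983.99

1000 goat × 0.2875 = 287.5 reed
287.5 reed × 2.697 = 775.3875 loaf
775.3875 loaf × 0.3128 = 242.54121 ox
242.54121 ox × 4.057 = 983.98968897 goat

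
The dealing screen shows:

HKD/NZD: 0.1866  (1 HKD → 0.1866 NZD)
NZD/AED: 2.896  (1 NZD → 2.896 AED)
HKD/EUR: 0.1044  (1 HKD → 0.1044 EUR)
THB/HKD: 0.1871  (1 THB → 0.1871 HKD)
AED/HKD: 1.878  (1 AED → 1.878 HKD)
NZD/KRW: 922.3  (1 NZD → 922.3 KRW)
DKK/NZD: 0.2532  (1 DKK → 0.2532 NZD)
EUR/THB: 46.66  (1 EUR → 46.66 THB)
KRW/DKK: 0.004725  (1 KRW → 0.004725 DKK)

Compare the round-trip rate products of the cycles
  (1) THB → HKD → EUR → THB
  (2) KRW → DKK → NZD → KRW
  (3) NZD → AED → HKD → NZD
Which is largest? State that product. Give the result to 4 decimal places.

1.1034

(1) 0.1871 × 0.1044 × 46.66 = 0.91142
(2) 0.004725 × 0.2532 × 922.3 = 1.10341
(3) 2.896 × 1.878 × 0.1866 = 1.01486
Highest is cycle (2) at 1.1034 (>1, arbitrage).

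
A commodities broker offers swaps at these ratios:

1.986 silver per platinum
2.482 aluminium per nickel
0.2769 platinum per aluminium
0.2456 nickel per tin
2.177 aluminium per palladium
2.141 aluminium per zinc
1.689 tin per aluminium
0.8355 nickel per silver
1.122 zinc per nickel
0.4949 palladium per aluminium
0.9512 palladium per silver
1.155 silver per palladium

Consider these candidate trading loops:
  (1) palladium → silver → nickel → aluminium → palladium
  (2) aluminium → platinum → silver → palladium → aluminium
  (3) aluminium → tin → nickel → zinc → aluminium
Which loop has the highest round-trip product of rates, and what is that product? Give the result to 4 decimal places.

(1) 1.155 × 0.8355 × 2.482 × 0.4949 = 1.18535
(2) 0.2769 × 1.986 × 0.9512 × 2.177 = 1.13876
(3) 1.689 × 0.2456 × 1.122 × 2.141 = 0.99648
Highest is cycle (1) at 1.1854 (>1, arbitrage).

1.1854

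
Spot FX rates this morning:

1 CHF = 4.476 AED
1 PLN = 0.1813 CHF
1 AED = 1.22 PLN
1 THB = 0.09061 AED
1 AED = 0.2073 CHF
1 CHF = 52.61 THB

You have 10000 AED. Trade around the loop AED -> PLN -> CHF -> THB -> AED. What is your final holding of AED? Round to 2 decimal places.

10000 AED × 1.22 = 12200 PLN
12200 PLN × 0.1813 = 2211.86 CHF
2211.86 CHF × 52.61 = 116365.9546 THB
116365.9546 THB × 0.09061 = 10543.919146306 AED

10543.92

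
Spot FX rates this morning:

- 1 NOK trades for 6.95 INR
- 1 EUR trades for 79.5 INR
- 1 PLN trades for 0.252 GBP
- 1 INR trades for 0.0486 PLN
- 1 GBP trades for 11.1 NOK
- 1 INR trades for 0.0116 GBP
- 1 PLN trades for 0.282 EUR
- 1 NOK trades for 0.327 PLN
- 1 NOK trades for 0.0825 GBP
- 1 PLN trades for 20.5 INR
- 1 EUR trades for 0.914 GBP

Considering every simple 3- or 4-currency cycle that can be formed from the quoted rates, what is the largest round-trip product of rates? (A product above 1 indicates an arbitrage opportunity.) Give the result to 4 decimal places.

PLN→EUR→INR→PLN: 0.282 × 79.5 × 0.0486 = 1.08956
PLN→GBP→NOK→INR→PLN: 0.252 × 11.1 × 6.95 × 0.0486 = 0.94481
PLN→EUR→GBP→NOK→PLN: 0.282 × 0.914 × 11.1 × 0.327 = 0.93555
PLN→GBP→NOK→PLN: 0.252 × 11.1 × 0.327 = 0.91468
GBP→NOK→INR→GBP: 11.1 × 6.95 × 0.0116 = 0.89488
PLN→INR→GBP→NOK→PLN: 20.5 × 0.0116 × 11.1 × 0.327 = 0.86314
Maximum is PLN→EUR→INR→PLN at 1.0896; arbitrage exists.

1.0896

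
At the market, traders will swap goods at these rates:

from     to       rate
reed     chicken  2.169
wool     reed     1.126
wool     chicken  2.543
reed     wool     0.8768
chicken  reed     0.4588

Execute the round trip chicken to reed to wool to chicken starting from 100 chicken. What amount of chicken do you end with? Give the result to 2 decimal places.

102.30

100 chicken × 0.4588 = 45.88 reed
45.88 reed × 0.8768 = 40.227584 wool
40.227584 wool × 2.543 = 102.298746112 chicken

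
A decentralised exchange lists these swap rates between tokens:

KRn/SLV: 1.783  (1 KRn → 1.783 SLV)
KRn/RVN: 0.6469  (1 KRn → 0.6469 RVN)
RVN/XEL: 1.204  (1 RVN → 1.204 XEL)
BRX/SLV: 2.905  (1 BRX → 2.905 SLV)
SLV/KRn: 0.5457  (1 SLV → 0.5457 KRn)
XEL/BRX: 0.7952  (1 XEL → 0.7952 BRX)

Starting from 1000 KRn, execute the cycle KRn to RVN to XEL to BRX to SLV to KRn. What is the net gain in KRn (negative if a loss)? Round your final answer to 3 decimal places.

1000 KRn × 0.6469 = 646.9 RVN
646.9 RVN × 1.204 = 778.8676 XEL
778.8676 XEL × 0.7952 = 619.35551552 BRX
619.35551552 BRX × 2.905 = 1799.2277725856 SLV
1799.2277725856 SLV × 0.5457 = 981.83859549996192 KRn
Net change: 981.83859549996192 − 1000 = -18.16140450003808 KRn

-18.161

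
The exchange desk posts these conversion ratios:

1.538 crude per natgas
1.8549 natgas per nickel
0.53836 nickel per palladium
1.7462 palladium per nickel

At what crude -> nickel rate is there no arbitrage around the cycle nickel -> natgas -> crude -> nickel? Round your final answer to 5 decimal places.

0.35053

Known legs of the cycle: 1.8549 × 1.538 = 2.8528362
For no arbitrage the full-cycle product must be 1, so the missing rate is 1 / 2.8528362 ≈ 0.3505284.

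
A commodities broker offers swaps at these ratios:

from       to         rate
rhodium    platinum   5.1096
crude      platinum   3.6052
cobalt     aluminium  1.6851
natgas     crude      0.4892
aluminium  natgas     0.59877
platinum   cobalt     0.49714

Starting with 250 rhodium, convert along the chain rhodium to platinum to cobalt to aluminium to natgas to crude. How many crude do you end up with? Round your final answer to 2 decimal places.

250 rhodium × 5.1096 = 1277.4 platinum
1277.4 platinum × 0.49714 = 635.046636 cobalt
635.046636 cobalt × 1.6851 = 1070.1170863236 aluminium
1070.1170863236 aluminium × 0.59877 = 640.754007777981972 natgas
640.754007777981972 natgas × 0.4892 = 313.4568606049887807024 crude

313.46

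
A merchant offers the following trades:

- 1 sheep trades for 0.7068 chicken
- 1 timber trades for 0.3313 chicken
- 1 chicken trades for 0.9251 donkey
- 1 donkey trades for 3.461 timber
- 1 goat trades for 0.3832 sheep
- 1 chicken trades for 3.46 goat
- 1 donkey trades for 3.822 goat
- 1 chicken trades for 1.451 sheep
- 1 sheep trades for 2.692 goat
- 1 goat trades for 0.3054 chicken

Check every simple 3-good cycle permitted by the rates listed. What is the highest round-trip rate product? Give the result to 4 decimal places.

chicken→sheep→goat→chicken: 1.451 × 2.692 × 0.3054 = 1.19292
chicken→donkey→goat→chicken: 0.9251 × 3.822 × 0.3054 = 1.07981
timber→chicken→donkey→timber: 0.3313 × 0.9251 × 3.461 = 1.06075
chicken→goat→sheep→chicken: 3.46 × 0.3832 × 0.7068 = 0.93713
Maximum is chicken→sheep→goat→chicken at 1.1929; arbitrage exists.

1.1929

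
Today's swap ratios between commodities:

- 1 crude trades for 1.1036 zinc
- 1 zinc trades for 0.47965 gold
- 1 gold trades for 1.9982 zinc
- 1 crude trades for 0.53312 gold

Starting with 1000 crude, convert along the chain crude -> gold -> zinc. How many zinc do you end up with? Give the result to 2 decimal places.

1065.28

1000 crude × 0.53312 = 533.12 gold
533.12 gold × 1.9982 = 1065.280384 zinc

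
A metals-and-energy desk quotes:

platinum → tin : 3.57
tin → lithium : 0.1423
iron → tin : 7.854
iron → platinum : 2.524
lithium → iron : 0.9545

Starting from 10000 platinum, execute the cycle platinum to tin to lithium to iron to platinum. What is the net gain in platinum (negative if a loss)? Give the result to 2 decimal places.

2238.79

10000 platinum × 3.57 = 35700 tin
35700 tin × 0.1423 = 5080.11 lithium
5080.11 lithium × 0.9545 = 4848.964995 iron
4848.964995 iron × 2.524 = 12238.78764738 platinum
Net change: 12238.78764738 − 10000 = 2238.78764738 platinum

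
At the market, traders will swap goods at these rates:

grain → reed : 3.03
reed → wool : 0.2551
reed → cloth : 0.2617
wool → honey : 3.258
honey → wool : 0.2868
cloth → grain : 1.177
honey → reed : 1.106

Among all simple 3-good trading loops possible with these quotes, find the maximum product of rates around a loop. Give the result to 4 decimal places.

0.9333

cloth→grain→reed→cloth: 1.177 × 3.03 × 0.2617 = 0.93330
honey→reed→wool→honey: 1.106 × 0.2551 × 3.258 = 0.91921
Maximum is cloth→grain→reed→cloth at 0.9333; no arbitrage — every cycle loses value.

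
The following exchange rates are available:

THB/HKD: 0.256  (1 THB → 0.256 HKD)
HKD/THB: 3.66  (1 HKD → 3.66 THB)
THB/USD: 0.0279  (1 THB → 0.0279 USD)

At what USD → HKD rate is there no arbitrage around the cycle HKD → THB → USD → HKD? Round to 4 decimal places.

Known legs of the cycle: 3.66 × 0.0279 = 0.102114
For no arbitrage the full-cycle product must be 1, so the missing rate is 1 / 0.102114 ≈ 9.792976.

9.7930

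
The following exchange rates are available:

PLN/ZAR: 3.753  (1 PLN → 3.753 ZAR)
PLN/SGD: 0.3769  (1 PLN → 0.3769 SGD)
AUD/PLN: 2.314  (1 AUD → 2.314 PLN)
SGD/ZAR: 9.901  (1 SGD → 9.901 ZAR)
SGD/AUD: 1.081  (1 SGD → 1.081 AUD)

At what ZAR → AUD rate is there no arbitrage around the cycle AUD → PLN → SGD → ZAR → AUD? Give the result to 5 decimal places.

Known legs of the cycle: 2.314 × 0.3769 × 9.901 = 8.6351234866
For no arbitrage the full-cycle product must be 1, so the missing rate is 1 / 8.6351234866 ≈ 0.1158061.

0.11581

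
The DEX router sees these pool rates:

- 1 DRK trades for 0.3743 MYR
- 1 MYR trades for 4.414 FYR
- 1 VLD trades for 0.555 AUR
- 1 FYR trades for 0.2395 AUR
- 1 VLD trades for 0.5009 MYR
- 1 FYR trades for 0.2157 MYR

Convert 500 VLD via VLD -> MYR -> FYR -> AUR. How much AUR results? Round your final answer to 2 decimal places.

500 VLD × 0.5009 = 250.45 MYR
250.45 MYR × 4.414 = 1105.4863 FYR
1105.4863 FYR × 0.2395 = 264.76396885 AUR

264.76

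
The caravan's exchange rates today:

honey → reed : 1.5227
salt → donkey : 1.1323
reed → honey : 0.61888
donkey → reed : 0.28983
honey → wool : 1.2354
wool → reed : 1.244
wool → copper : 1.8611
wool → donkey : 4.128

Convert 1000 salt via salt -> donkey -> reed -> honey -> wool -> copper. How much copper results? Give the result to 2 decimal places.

466.97

1000 salt × 1.1323 = 1132.3 donkey
1132.3 donkey × 0.28983 = 328.174509 reed
328.174509 reed × 0.61888 = 203.10064012992 honey
203.10064012992 honey × 1.2354 = 250.910530816503168 wool
250.910530816503168 wool × 1.8611 = 466.9695889025940459648 copper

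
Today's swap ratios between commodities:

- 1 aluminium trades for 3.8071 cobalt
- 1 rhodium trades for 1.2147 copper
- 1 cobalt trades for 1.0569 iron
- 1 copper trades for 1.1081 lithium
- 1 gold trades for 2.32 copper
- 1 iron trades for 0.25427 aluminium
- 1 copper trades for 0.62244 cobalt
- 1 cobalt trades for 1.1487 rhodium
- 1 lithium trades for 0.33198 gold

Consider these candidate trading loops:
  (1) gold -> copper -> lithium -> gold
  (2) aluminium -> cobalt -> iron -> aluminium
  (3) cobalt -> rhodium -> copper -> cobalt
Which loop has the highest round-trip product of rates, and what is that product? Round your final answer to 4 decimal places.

(1) 2.32 × 1.1081 × 0.33198 = 0.85345
(2) 3.8071 × 1.0569 × 0.25427 = 1.02311
(3) 1.1487 × 1.2147 × 0.62244 = 0.86851
Highest is cycle (2) at 1.0231 (>1, arbitrage).

1.0231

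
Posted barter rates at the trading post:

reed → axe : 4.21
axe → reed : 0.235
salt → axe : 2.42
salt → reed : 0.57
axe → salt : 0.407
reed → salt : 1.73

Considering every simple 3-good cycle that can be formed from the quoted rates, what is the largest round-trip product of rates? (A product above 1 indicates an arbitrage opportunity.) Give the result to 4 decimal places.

0.9839

reed→salt→axe→reed: 1.73 × 2.42 × 0.235 = 0.98385
reed→axe→salt→reed: 4.21 × 0.407 × 0.57 = 0.97668
Maximum is reed→salt→axe→reed at 0.9839; no arbitrage — every cycle loses value.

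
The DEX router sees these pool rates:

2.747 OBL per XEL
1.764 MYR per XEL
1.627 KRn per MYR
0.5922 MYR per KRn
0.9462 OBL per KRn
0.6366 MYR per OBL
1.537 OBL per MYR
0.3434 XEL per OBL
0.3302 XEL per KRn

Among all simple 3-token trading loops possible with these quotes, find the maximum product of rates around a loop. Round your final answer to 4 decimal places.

MYR→KRn→OBL→MYR: 1.627 × 0.9462 × 0.6366 = 0.98002
XEL→MYR→KRn→XEL: 1.764 × 1.627 × 0.3302 = 0.94768
XEL→MYR→OBL→XEL: 1.764 × 1.537 × 0.3434 = 0.93105
Maximum is MYR→KRn→OBL→MYR at 0.9800; no arbitrage — every cycle loses value.

0.9800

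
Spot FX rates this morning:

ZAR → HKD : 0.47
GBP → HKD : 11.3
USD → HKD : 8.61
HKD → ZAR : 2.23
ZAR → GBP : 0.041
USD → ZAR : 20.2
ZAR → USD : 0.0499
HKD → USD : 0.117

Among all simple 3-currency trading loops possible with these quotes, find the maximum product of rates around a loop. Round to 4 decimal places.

USD→ZAR→HKD→USD: 20.2 × 0.47 × 0.117 = 1.11080
GBP→HKD→ZAR→GBP: 11.3 × 2.23 × 0.041 = 1.03316
USD→HKD→ZAR→USD: 8.61 × 2.23 × 0.0499 = 0.95809
Maximum is USD→ZAR→HKD→USD at 1.1108; arbitrage exists.

1.1108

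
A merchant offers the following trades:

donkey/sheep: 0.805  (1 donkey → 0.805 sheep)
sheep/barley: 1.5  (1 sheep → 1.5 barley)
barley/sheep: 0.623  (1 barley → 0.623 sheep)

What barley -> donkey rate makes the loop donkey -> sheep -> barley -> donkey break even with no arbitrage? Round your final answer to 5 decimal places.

Known legs of the cycle: 0.805 × 1.5 = 1.2075
For no arbitrage the full-cycle product must be 1, so the missing rate is 1 / 1.2075 ≈ 0.8281573.

0.82816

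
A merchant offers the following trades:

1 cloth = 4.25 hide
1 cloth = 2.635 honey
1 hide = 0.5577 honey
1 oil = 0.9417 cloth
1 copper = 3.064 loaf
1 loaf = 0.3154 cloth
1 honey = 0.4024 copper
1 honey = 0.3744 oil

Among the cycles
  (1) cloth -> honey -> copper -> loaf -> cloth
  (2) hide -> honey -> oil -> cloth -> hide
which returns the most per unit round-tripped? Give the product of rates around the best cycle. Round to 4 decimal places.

1.0247

(1) 2.635 × 0.4024 × 3.064 × 0.3154 = 1.02468
(2) 0.5577 × 0.3744 × 0.9417 × 4.25 = 0.83568
Highest is cycle (1) at 1.0247 (>1, arbitrage).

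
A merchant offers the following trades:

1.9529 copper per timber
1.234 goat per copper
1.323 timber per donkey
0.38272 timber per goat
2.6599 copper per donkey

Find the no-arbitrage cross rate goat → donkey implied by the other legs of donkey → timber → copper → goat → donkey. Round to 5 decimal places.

Known legs of the cycle: 1.323 × 1.9529 × 1.234 = 3.1882693878
For no arbitrage the full-cycle product must be 1, so the missing rate is 1 / 3.1882693878 ≈ 0.3136498.

0.31365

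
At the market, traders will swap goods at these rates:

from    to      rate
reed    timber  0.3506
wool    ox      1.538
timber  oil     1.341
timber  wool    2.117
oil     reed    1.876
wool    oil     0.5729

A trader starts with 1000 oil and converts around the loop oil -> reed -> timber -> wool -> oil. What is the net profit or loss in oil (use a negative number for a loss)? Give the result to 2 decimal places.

-202.29

1000 oil × 1.876 = 1876 reed
1876 reed × 0.3506 = 657.7256 timber
657.7256 timber × 2.117 = 1392.4050952 wool
1392.4050952 wool × 0.5729 = 797.70887904008 oil
Net change: 797.70887904008 − 1000 = -202.29112095992 oil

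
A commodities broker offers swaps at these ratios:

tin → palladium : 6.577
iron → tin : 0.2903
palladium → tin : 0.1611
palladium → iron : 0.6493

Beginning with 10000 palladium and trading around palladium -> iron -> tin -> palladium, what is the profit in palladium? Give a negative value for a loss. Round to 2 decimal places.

10000 palladium × 0.6493 = 6493 iron
6493 iron × 0.2903 = 1884.9179 tin
1884.9179 tin × 6.577 = 12397.1050283 palladium
Net change: 12397.1050283 − 10000 = 2397.1050283 palladium

2397.11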